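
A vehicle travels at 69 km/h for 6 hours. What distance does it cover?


Using distance = speed * time
Speed = 69 km/h
Time = 6 hours
Distance = 69 * 6
= 414 km

414


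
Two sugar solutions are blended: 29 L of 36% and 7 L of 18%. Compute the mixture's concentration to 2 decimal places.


Solute in mixture 1 = 36% of 29 L = 29*36/100 = 261/25 L
Solute in mixture 2 = 18% of 7 L = 7*18/100 = 63/50 L
Total solute = 261/25 + 63/50 = 117/10 L
Total volume = 29 + 7 = 36 L
Final concentration = 117/10/36 * 100 = 32.50%

32.50


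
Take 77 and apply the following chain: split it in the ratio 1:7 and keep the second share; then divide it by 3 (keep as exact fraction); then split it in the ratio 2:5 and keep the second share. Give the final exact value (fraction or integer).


Start with 77.
Step 1: Split 1:7, second share = 77 * 7/8 = 539/8
Step 2: Divide by 3: 539/8 / 3 = 539/24
Step 3: Split 2:5, second share = 539/24 * 5/7 = 385/24
Final result = 385/24

385/24


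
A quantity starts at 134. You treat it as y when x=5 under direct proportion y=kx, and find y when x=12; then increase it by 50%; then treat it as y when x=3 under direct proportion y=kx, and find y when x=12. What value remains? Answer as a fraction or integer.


Start with 134.
Step 1: Direct prop: k = (134)/5; new y = k*12 = 134*12/5 = 1608/5
Step 2: Increase by 50%: 1608/5 * 150/100 = 2412/5
Step 3: Direct prop: k = (2412/5)/3; new y = k*12 = 2412/5*12/3 = 9648/5
Final result = 9648/5

9648/5


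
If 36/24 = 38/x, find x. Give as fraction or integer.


Setting up: 36/24 = 38/x
Cross multiply: 36 * x = 24 * 38
36x = 912
x = 912/36
x = 76/3

76/3


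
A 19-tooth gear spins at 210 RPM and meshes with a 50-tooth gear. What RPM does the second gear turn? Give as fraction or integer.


Gear ratio: teeth_A * RPM_A = teeth_B * RPM_B
19 * 210 = 50 * RPM_B
3990 = 50 * RPM_B
RPM_B = 3990 / 50
RPM_B = 399/5

399/5


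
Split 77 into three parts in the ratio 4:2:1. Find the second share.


Ratio = 4:2:1
Total parts = 4 + 2 + 1 = 7
Value per part = 77 / 7 = 11
First share = 4 * 11 = 44
Middle share = 2 * 11 = 22
Third share = 1 * 11 = 11

22


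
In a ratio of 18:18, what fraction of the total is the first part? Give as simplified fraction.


Total parts = 18 + 18 = 36
First part fraction = 18/36
Simplify: 18/36 = 1/2

1/2


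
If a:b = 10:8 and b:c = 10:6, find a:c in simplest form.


Given a:b = 10:8 and b:c = 10:6
Make b consistent. Multiply first ratio by 10: a:b = 100:80
Multiply second ratio by 8: b:c = 80:48
Now b = 80 in both, so a:b:c = 100:80:48
Therefore a:c = 100:48
Simplify by GCD: a:c = 25:12

25:12


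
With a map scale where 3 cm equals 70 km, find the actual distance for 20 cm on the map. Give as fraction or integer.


Map scale: 3 cm = 70 km
Measured distance on map = 20 cm
Set up proportion: 20 * 70 / 3
= 1400 / 3
= 1400/3 km

1400/3


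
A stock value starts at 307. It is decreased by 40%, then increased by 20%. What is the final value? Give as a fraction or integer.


Start: 307
Step 1: decrease by 40% => multiply by 60/100
  307 * 60/100 = 921/5
Step 2: increase by 20% => multiply by 120/100
  921/5 * 120/100 = 5526/25
Final value = 5526/25

5526/25


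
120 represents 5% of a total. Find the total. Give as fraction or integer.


Given: 120 is 5% of the whole
Set up: 120 = 5/100 * whole
whole = 120 * 100 / 5
whole = 12000 / 5
whole = 2400

2400


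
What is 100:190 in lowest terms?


Find GCD(100, 190)
GCD = 10
Divide both by 10: 100/10 = 10, 190/10 = 19
Simplified ratio = 10:19

10:19


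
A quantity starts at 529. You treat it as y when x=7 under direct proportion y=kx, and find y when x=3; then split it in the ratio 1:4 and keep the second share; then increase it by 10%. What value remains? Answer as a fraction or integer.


Start with 529.
Step 1: Direct prop: k = (529)/7; new y = k*3 = 529*3/7 = 1587/7
Step 2: Split 1:4, second share = 1587/7 * 4/5 = 6348/35
Step 3: Increase by 10%: 6348/35 * 110/100 = 34914/175
Final result = 34914/175

34914/175


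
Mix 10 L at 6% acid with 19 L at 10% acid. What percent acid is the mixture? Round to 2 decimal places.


Solute in mixture 1 = 6% of 10 L = 10*6/100 = 3/5 L
Solute in mixture 2 = 10% of 19 L = 19*10/100 = 19/10 L
Total solute = 3/5 + 19/10 = 5/2 L
Total volume = 10 + 19 = 29 L
Final concentration = 5/2/29 * 100 = 8.62%

8.62


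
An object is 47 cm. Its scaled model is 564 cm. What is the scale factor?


Original length = 47 cm
Scaled length = 564 cm
Scale factor = 564 / 47
= 12

12


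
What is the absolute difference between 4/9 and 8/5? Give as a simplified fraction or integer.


Simplify: 4/9 = 4/9 and 8/5 = 8/5
Find common denominator: LCD = 45
Convert: 20/45 and 72/45
Difference = |20 - 72|/45 = 52/45
Simplified = 52/45

52/45


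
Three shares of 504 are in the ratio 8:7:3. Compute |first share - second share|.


Total parts = 8 + 7 + 3 = 18
Value per part = 504 / 18 = 28
Shares: 8*28=224, 7*28=196, 3*28=84
First share = 224, second share = 196
Difference = |224 - 196| = 28

28


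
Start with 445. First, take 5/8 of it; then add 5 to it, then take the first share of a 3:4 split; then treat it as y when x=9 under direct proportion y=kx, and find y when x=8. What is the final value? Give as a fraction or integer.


Start with 445.
Step 1: Take 5/8: 445 * 5/8 = 2225/8
Step 2: Add 5: 2225/8+5=2265/8; split 3:4 first = 2265/8*3/7 = 6795/56
Step 3: Direct prop: k = (6795/56)/9; new y = k*8 = 6795/56*8/9 = 755/7
Final result = 755/7

755/7


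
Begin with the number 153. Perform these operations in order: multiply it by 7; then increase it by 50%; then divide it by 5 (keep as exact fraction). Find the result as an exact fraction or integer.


Start with 153.
Step 1: Multiply by 7: 153 * 7 = 1071
Step 2: Increase by 50%: 1071 * 150/100 = 3213/2
Step 3: Divide by 5: 3213/2 / 5 = 3213/10
Final result = 3213/10

3213/10


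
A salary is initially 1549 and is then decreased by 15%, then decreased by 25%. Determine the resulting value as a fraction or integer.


Start: 1549
Step 1: decrease by 15% => multiply by 85/100
  1549 * 85/100 = 26333/20
Step 2: decrease by 25% => multiply by 75/100
  26333/20 * 75/100 = 78999/80
Final value = 78999/80

78999/80


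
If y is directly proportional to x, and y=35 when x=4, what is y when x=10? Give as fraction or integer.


Direct proportion: y = kx
Find k: k = 35/4 = 35/4
Compute y at x=10: y = 35/4 * 10
y = 175/2

175/2


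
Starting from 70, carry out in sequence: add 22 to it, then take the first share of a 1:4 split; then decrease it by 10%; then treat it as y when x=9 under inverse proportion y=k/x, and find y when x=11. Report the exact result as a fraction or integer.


Start with 70.
Step 1: Add 22: 70+22=92; split 1:4 first = 92*1/5 = 92/5
Step 2: Decrease by 10%: 92/5 * 90/100 = 414/25
Step 3: Inverse prop: k = (414/25)*9; new y = k/11 = 414/25*9/11 = 3726/275
Final result = 3726/275

3726/275


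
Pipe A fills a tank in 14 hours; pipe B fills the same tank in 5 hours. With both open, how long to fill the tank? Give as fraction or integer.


Rate of A = 1/14 job per hour
Rate of B = 1/5 job per hour
Combined rate = 1/14 + 1/5
Find common denominator: (5 + 14)/(14*5) = 19/70
Combined rate = 19/70 job per hour
Time together = 1 / (19/70) = 70/19 hours

70/19


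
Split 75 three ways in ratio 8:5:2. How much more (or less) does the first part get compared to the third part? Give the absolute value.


Total parts = 8 + 5 + 2 = 15
Value per part = 75 / 15 = 5
Shares: 8*5=40, 5*5=25, 2*5=10
First share = 40, third share = 10
Difference = |40 - 10| = 30

30


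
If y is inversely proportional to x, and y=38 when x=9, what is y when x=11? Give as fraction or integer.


Inverse proportion: y = k/x
Find k: k = 9 * 38 = 342
Compute y at x=11: y = 342/11
y = 342/11

342/11


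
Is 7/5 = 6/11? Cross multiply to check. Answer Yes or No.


Cross multiply to check 7/5 = 6/11
Left cross product: 7 * 11 = 77
Right cross product: 5 * 6 = 30
77 != 30
Not equal, so proportions differ => No

No


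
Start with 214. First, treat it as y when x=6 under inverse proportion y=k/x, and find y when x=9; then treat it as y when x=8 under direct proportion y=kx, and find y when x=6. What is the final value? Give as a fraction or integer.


Start with 214.
Step 1: Inverse prop: k = (214)*6; new y = k/9 = 214*6/9 = 428/3
Step 2: Direct prop: k = (428/3)/8; new y = k*6 = 428/3*6/8 = 107
Final result = 107

107


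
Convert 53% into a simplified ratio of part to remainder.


Part = 53%, Remainder = 47%
Ratio = 53:47
GCD(53, 47) = 1
Simplify: 53:47 = 53:47

53:47


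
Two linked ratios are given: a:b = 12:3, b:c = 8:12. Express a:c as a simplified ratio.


Given a:b = 12:3 and b:c = 8:12
Make b consistent. Multiply first ratio by 8: a:b = 96:24
Multiply second ratio by 3: b:c = 24:36
Now b = 24 in both, so a:b:c = 96:24:36
Therefore a:c = 96:36
Simplify by GCD: a:c = 8:3

8:3


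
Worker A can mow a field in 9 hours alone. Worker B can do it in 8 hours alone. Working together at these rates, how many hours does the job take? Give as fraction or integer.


Rate of A = 1/9 job per hour
Rate of B = 1/8 job per hour
Combined rate = 1/9 + 1/8
Find common denominator: (8 + 9)/(9*8) = 17/72
Combined rate = 17/72 job per hour
Time together = 1 / (17/72) = 72/17 hours

72/17


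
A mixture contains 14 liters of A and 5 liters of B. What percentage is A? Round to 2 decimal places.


Volume of A = 14 L
Volume of B = 5 L
Total volume = 14 + 5 = 19 L
Percentage of A = (14/19) * 100
= 73.68%

73.68


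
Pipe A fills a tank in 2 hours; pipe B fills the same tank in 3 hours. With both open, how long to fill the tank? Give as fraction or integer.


Rate of A = 1/2 job per hour
Rate of B = 1/3 job per hour
Combined rate = 1/2 + 1/3
Find common denominator: (3 + 2)/(2*3) = 5/6
Combined rate = 5/6 job per hour
Time together = 1 / (5/6) = 6/5 hours

6/5


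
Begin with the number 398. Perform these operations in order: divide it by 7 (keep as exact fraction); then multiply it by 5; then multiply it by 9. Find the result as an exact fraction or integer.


Start with 398.
Step 1: Divide by 7: 398 / 7 = 398/7
Step 2: Multiply by 5: 398/7 * 5 = 1990/7
Step 3: Multiply by 9: 1990/7 * 9 = 17910/7
Final result = 17910/7

17910/7


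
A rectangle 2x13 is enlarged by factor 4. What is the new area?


Original dimensions: 2 x 13
Enlargement factor = 4
New width = 2 * 4 = 8
New height = 13 * 4 = 52
New area = 8 * 52 = 416

416


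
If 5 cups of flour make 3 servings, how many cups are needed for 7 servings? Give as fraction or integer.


Original: 5 cups for 3 servings
Target servings = 7
Scaling factor = 7/3
New amount = 5 * 7/3
= 35/3
= 35/3 cups

35/3


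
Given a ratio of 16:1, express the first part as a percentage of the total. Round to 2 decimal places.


Total parts = 16 + 1 = 17
First part fraction = 16/17
Percentage = (16/17) * 100
= 0.941176 * 100
= 94.12%

94.12


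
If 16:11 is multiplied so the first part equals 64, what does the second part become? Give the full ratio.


Original ratio: 16:11
First term target: 64
Scale factor = 64 / 16 = 4
Multiply second term: 11 * 4 = 44
Equivalent ratio = 64:44

64:44


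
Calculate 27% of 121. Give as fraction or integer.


Compute 27% of 121
Convert percentage: 27% = 27/100
Multiply: 121 * 27/100
= 3267/100
= 3267/100

3267/100


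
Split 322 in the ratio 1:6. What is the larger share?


Total parts = 1 + 6 = 7
Value per part = 322 / 7 = 46
First share = 1 * 46 = 46
Second share = 6 * 46 = 276
Larger share = 276

276


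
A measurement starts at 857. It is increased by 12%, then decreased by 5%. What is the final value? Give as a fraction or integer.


Start: 857
Step 1: increase by 12% => multiply by 112/100
  857 * 112/100 = 23996/25
Step 2: decrease by 5% => multiply by 95/100
  23996/25 * 95/100 = 113981/125
Final value = 113981/125

113981/125


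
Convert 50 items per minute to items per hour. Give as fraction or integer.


Converting from per minute to per hour
Rate = 50 items per minute
Multiply by 60: 50 * 60
= 3000 items per hour

3000


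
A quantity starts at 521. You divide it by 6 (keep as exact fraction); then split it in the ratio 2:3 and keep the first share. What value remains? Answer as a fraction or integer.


Start with 521.
Step 1: Divide by 6: 521 / 6 = 521/6
Step 2: Split 2:3, first share = 521/6 * 2/5 = 521/15
Final result = 521/15

521/15


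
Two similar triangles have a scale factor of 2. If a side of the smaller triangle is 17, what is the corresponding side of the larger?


Similar triangles have proportional sides
Scale factor = 2
Smaller side = 17
Corresponding larger side = 17 * 2
= 34

34


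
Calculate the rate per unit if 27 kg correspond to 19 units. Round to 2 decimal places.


Total kg = 27
Number of units = 19
Unit rate = 27 / 19
= 1.42 kg per unit

1.42


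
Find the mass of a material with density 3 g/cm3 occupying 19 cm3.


Using mass = density * volume
Density = 3 g/cm3
Volume = 19 cm3
Mass = 3 * 19
= 57 g

57


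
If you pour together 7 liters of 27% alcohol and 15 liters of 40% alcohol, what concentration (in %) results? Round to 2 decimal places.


Solute in mixture 1 = 27% of 7 L = 7*27/100 = 189/100 L
Solute in mixture 2 = 40% of 15 L = 15*40/100 = 6 L
Total solute = 189/100 + 6 = 789/100 L
Total volume = 7 + 15 = 22 L
Final concentration = 789/100/22 * 100 = 35.86%

35.86


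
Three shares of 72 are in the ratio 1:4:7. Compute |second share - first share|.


Total parts = 1 + 4 + 7 = 12
Value per part = 72 / 12 = 6
Shares: 1*6=6, 4*6=24, 7*6=42
Second share = 24, first share = 6
Difference = |24 - 6| = 18

18


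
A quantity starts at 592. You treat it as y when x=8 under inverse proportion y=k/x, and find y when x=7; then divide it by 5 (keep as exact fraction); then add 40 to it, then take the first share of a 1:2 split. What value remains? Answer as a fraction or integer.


Start with 592.
Step 1: Inverse prop: k = (592)*8; new y = k/7 = 592*8/7 = 4736/7
Step 2: Divide by 5: 4736/7 / 5 = 4736/35
Step 3: Add 40: 4736/35+40=6136/35; split 1:2 first = 6136/35*1/3 = 6136/105
Final result = 6136/105

6136/105


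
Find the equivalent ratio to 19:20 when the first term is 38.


Original ratio: 19:20
First term target: 38
Scale factor = 38 / 19 = 2
Multiply second term: 20 * 2 = 40
Equivalent ratio = 38:40

38:40


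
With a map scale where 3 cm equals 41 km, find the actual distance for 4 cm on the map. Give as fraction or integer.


Map scale: 3 cm = 41 km
Measured distance on map = 4 cm
Set up proportion: 4 * 41 / 3
= 164 / 3
= 164/3 km

164/3


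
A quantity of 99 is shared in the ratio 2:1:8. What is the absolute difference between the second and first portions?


Total parts = 2 + 1 + 8 = 11
Value per part = 99 / 11 = 9
Shares: 2*9=18, 1*9=9, 8*9=72
Second share = 9, first share = 18
Difference = |9 - 18| = 9

9


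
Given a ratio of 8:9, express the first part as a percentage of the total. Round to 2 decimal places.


Total parts = 8 + 9 = 17
First part fraction = 8/17
Percentage = (8/17) * 100
= 0.470588 * 100
= 47.06%

47.06


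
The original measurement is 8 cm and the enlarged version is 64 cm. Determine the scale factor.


Original length = 8 cm
Scaled length = 64 cm
Scale factor = 64 / 8
= 8

8


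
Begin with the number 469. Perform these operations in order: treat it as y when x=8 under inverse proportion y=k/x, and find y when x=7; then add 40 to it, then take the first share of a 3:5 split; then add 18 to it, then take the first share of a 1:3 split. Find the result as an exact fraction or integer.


Start with 469.
Step 1: Inverse prop: k = (469)*8; new y = k/7 = 469*8/7 = 536
Step 2: Add 40: 536+40=576; split 3:5 first = 576*3/8 = 216
Step 3: Add 18: 216+18=234; split 1:3 first = 234*1/4 = 117/2
Final result = 117/2

117/2


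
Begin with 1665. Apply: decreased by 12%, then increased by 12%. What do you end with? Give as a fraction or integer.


Start: 1665
Step 1: decrease by 12% => multiply by 88/100
  1665 * 88/100 = 7326/5
Step 2: increase by 12% => multiply by 112/100
  7326/5 * 112/100 = 205128/125
Final value = 205128/125

205128/125


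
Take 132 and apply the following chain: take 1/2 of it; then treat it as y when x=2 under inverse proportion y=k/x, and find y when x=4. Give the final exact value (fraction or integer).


Start with 132.
Step 1: Take 1/2: 132 * 1/2 = 66
Step 2: Inverse prop: k = (66)*2; new y = k/4 = 66*2/4 = 33
Final result = 33

33


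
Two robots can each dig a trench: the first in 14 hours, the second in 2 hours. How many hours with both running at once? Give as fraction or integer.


Rate of A = 1/14 job per hour
Rate of B = 1/2 job per hour
Combined rate = 1/14 + 1/2
Find common denominator: (2 + 14)/(14*2) = 16/28
Combined rate = 4/7 job per hour
Time together = 1 / (4/7) = 7/4 hours

7/4


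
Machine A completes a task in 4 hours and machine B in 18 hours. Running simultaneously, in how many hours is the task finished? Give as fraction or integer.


Rate of A = 1/4 job per hour
Rate of B = 1/18 job per hour
Combined rate = 1/4 + 1/18
Find common denominator: (18 + 4)/(4*18) = 22/72
Combined rate = 11/36 job per hour
Time together = 1 / (11/36) = 36/11 hours

36/11


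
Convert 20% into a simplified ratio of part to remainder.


Part = 20%, Remainder = 80%
Ratio = 20:80
GCD(20, 80) = 20
Simplify: 1:4 = 1:4

1:4


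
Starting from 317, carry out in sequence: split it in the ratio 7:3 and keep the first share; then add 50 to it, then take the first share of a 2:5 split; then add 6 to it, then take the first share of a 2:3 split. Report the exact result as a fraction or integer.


Start with 317.
Step 1: Split 7:3, first share = 317 * 7/10 = 2219/10
Step 2: Add 50: 2219/10+50=2719/10; split 2:5 first = 2719/10*2/7 = 2719/35
Step 3: Add 6: 2719/35+6=2929/35; split 2:3 first = 2929/35*2/5 = 5858/175
Final result = 5858/175

5858/175


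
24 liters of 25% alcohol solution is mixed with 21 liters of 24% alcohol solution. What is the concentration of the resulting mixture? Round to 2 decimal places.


Solute in mixture 1 = 25% of 24 L = 24*25/100 = 6 L
Solute in mixture 2 = 24% of 21 L = 21*24/100 = 126/25 L
Total solute = 6 + 126/25 = 276/25 L
Total volume = 24 + 21 = 45 L
Final concentration = 276/25/45 * 100 = 24.53%

24.53


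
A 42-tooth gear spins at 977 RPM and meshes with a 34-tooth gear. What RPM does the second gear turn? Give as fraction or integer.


Gear ratio: teeth_A * RPM_A = teeth_B * RPM_B
42 * 977 = 34 * RPM_B
41034 = 34 * RPM_B
RPM_B = 41034 / 34
RPM_B = 20517/17

20517/17


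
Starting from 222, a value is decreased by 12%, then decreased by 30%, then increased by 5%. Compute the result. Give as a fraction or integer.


Start: 222
Step 1: decrease by 12% => multiply by 88/100
  222 * 88/100 = 4884/25
Step 2: decrease by 30% => multiply by 70/100
  4884/25 * 70/100 = 17094/125
Step 3: increase by 5% => multiply by 105/100
  17094/125 * 105/100 = 179487/1250
Final value = 179487/1250

179487/1250


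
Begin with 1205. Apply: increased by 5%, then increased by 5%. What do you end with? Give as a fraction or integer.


Start: 1205
Step 1: increase by 5% => multiply by 105/100
  1205 * 105/100 = 5061/4
Step 2: increase by 5% => multiply by 105/100
  5061/4 * 105/100 = 106281/80
Final value = 106281/80

106281/80


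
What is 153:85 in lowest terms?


Find GCD(153, 85)
GCD = 17
Divide both by 17: 153/17 = 9, 85/17 = 5
Simplified ratio = 9:5

9:5


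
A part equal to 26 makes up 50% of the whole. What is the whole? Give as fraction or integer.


Given: 26 is 50% of the whole
Set up: 26 = 50/100 * whole
whole = 26 * 100 / 50
whole = 2600 / 50
whole = 52

52


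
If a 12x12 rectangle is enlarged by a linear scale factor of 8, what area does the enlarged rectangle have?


Original dimensions: 12 x 12
Enlargement factor = 8
New width = 12 * 8 = 96
New height = 12 * 8 = 96
New area = 96 * 96 = 9216

9216


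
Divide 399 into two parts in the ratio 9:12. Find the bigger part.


Total parts = 9 + 12 = 21
Value per part = 399 / 21 = 19
First share = 9 * 19 = 171
Second share = 12 * 19 = 228
Larger share = 228

228


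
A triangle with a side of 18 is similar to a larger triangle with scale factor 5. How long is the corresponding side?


Similar triangles have proportional sides
Scale factor = 5
Smaller side = 18
Corresponding larger side = 18 * 5
= 90

90


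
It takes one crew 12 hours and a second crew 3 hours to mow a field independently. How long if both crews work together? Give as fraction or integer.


Rate of A = 1/12 job per hour
Rate of B = 1/3 job per hour
Combined rate = 1/12 + 1/3
Find common denominator: (3 + 12)/(12*3) = 15/36
Combined rate = 5/12 job per hour
Time together = 1 / (5/12) = 12/5 hours

12/5


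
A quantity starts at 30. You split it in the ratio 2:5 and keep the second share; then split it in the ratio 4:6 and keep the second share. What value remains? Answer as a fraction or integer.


Start with 30.
Step 1: Split 2:5, second share = 30 * 5/7 = 150/7
Step 2: Split 4:6, second share = 150/7 * 6/10 = 90/7
Final result = 90/7

90/7


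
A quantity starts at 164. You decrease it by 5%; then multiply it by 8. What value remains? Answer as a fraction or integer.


Start with 164.
Step 1: Decrease by 5%: 164 * 95/100 = 779/5
Step 2: Multiply by 8: 779/5 * 8 = 6232/5
Final result = 6232/5

6232/5


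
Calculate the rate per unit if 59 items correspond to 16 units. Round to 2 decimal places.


Total items = 59
Number of units = 16
Unit rate = 59 / 16
= 3.69 items per unit

3.69


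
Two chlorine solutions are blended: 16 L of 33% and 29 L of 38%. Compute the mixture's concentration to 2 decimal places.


Solute in mixture 1 = 33% of 16 L = 16*33/100 = 132/25 L
Solute in mixture 2 = 38% of 29 L = 29*38/100 = 551/50 L
Total solute = 132/25 + 551/50 = 163/10 L
Total volume = 16 + 29 = 45 L
Final concentration = 163/10/45 * 100 = 36.22%

36.22


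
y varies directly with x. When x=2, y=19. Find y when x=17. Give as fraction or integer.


Direct proportion: y = kx
Find k: k = 19/2 = 19/2
Compute y at x=17: y = 19/2 * 17
y = 323/2

323/2


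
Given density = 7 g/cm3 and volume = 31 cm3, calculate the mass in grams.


Using mass = density * volume
Density = 7 g/cm3
Volume = 31 cm3
Mass = 7 * 31
= 217 g

217


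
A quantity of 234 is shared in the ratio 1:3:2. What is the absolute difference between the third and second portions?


Total parts = 1 + 3 + 2 = 6
Value per part = 234 / 6 = 39
Shares: 1*39=39, 3*39=117, 2*39=78
Third share = 78, second share = 117
Difference = |78 - 117| = 39

39


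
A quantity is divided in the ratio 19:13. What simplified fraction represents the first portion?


Total parts = 19 + 13 = 32
First part fraction = 19/32
Simplify: 19/32 = 19/32

19/32


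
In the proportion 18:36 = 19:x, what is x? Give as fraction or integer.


Setting up: 18/36 = 19/x
Cross multiply: 18 * x = 36 * 19
18x = 684
x = 684/18
x = 38

38


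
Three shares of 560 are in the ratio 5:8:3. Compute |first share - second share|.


Total parts = 5 + 8 + 3 = 16
Value per part = 560 / 16 = 35
Shares: 5*35=175, 8*35=280, 3*35=105
First share = 175, second share = 280
Difference = |175 - 280| = 105

105


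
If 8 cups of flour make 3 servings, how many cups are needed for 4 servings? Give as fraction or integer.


Original: 8 cups for 3 servings
Target servings = 4
Scaling factor = 4/3
New amount = 8 * 4/3
= 32/3
= 32/3 cups

32/3


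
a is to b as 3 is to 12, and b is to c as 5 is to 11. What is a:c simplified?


Given a:b = 3:12 and b:c = 5:11
Make b consistent. Multiply first ratio by 5: a:b = 15:60
Multiply second ratio by 12: b:c = 60:132
Now b = 60 in both, so a:b:c = 15:60:132
Therefore a:c = 15:132
Simplify by GCD: a:c = 5:44

5:44


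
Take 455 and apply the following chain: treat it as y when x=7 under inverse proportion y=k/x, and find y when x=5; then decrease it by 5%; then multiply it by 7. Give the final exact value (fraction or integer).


Start with 455.
Step 1: Inverse prop: k = (455)*7; new y = k/5 = 455*7/5 = 637
Step 2: Decrease by 5%: 637 * 95/100 = 12103/20
Step 3: Multiply by 7: 12103/20 * 7 = 84721/20
Final result = 84721/20

84721/20


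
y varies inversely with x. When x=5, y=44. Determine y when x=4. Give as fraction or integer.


Inverse proportion: y = k/x
Find k: k = 5 * 44 = 220
Compute y at x=4: y = 220/4
y = 55

55


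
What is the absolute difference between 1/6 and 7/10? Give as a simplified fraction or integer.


Simplify: 1/6 = 1/6 and 7/10 = 7/10
Find common denominator: LCD = 30
Convert: 5/30 and 21/30
Difference = |5 - 21|/30 = 16/30
Simplified = 8/15

8/15


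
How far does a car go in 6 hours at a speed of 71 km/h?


Using distance = speed * time
Speed = 71 km/h
Time = 6 hours
Distance = 71 * 6
= 426 km

426


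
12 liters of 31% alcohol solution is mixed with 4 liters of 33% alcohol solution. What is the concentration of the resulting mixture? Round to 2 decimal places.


Solute in mixture 1 = 31% of 12 L = 12*31/100 = 93/25 L
Solute in mixture 2 = 33% of 4 L = 4*33/100 = 33/25 L
Total solute = 93/25 + 33/25 = 126/25 L
Total volume = 12 + 4 = 16 L
Final concentration = 126/25/16 * 100 = 31.50%

31.50


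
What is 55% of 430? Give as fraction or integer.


Compute 55% of 430
Convert percentage: 55% = 55/100
Multiply: 430 * 55/100
= 23650/100
= 473/2

473/2


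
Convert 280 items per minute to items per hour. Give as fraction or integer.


Converting from per minute to per hour
Rate = 280 items per minute
Multiply by 60: 280 * 60
= 16800 items per hour

16800


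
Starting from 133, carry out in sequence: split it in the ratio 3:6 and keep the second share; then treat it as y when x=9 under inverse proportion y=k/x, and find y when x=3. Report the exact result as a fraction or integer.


Start with 133.
Step 1: Split 3:6, second share = 133 * 6/9 = 266/3
Step 2: Inverse prop: k = (266/3)*9; new y = k/3 = 266/3*9/3 = 266
Final result = 266

266


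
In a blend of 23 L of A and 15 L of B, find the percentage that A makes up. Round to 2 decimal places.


Volume of A = 23 L
Volume of B = 15 L
Total volume = 23 + 15 = 38 L
Percentage of A = (23/38) * 100
= 60.53%

60.53


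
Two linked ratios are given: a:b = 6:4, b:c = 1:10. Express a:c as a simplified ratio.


Given a:b = 6:4 and b:c = 1:10
Make b consistent. Multiply first ratio by 1: a:b = 6:4
Multiply second ratio by 4: b:c = 4:40
Now b = 4 in both, so a:b:c = 6:4:40
Therefore a:c = 6:40
Simplify by GCD: a:c = 3:20

3:20


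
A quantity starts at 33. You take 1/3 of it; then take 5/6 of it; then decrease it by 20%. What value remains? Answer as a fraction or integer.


Start with 33.
Step 1: Take 1/3: 33 * 1/3 = 11
Step 2: Take 5/6: 11 * 5/6 = 55/6
Step 3: Decrease by 20%: 55/6 * 80/100 = 22/3
Final result = 22/3

22/3


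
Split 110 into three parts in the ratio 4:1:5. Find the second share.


Ratio = 4:1:5
Total parts = 4 + 1 + 5 = 10
Value per part = 110 / 10 = 11
First share = 4 * 11 = 44
Middle share = 1 * 11 = 11
Third share = 5 * 11 = 55

11


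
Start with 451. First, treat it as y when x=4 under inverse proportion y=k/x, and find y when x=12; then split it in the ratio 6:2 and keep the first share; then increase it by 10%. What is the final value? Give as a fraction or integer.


Start with 451.
Step 1: Inverse prop: k = (451)*4; new y = k/12 = 451*4/12 = 451/3
Step 2: Split 6:2, first share = 451/3 * 6/8 = 451/4
Step 3: Increase by 10%: 451/4 * 110/100 = 4961/40
Final result = 4961/40

4961/40


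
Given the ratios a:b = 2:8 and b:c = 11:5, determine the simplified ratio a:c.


Given a:b = 2:8 and b:c = 11:5
Make b consistent. Multiply first ratio by 11: a:b = 22:88
Multiply second ratio by 8: b:c = 88:40
Now b = 88 in both, so a:b:c = 22:88:40
Therefore a:c = 22:40
Simplify by GCD: a:c = 11:20

11:20


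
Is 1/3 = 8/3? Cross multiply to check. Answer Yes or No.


Cross multiply to check 1/3 = 8/3
Left cross product: 1 * 3 = 3
Right cross product: 3 * 8 = 24
3 != 24
Not equal, so proportions differ => No

No


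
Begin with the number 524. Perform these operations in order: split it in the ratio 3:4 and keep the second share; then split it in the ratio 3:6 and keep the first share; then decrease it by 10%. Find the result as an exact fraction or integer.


Start with 524.
Step 1: Split 3:4, second share = 524 * 4/7 = 2096/7
Step 2: Split 3:6, first share = 2096/7 * 3/9 = 2096/21
Step 3: Decrease by 10%: 2096/21 * 90/100 = 3144/35
Final result = 3144/35

3144/35


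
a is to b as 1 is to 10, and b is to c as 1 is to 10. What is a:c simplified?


Given a:b = 1:10 and b:c = 1:10
Make b consistent. Multiply first ratio by 1: a:b = 1:10
Multiply second ratio by 10: b:c = 10:100
Now b = 10 in both, so a:b:c = 1:10:100
Therefore a:c = 1:100
Simplify by GCD: a:c = 1:100

1:100


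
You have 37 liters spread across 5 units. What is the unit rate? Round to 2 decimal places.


Total liters = 37
Number of units = 5
Unit rate = 37 / 5
= 7.40 liters per unit

7.40


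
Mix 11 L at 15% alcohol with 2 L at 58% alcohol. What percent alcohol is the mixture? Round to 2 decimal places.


Solute in mixture 1 = 15% of 11 L = 11*15/100 = 33/20 L
Solute in mixture 2 = 58% of 2 L = 2*58/100 = 29/25 L
Total solute = 33/20 + 29/25 = 281/100 L
Total volume = 11 + 2 = 13 L
Final concentration = 281/100/13 * 100 = 21.62%

21.62


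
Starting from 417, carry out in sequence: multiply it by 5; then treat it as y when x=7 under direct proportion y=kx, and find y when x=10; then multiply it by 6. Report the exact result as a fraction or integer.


Start with 417.
Step 1: Multiply by 5: 417 * 5 = 2085
Step 2: Direct prop: k = (2085)/7; new y = k*10 = 2085*10/7 = 20850/7
Step 3: Multiply by 6: 20850/7 * 6 = 125100/7
Final result = 125100/7

125100/7


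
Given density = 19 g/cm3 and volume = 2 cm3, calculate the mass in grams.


Using mass = density * volume
Density = 19 g/cm3
Volume = 2 cm3
Mass = 19 * 2
= 38 g

38


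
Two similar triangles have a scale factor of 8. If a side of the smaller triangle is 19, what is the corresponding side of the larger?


Similar triangles have proportional sides
Scale factor = 8
Smaller side = 19
Corresponding larger side = 19 * 8
= 152

152


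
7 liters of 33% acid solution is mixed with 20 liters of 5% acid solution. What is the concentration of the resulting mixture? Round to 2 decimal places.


Solute in mixture 1 = 33% of 7 L = 7*33/100 = 231/100 L
Solute in mixture 2 = 5% of 20 L = 20*5/100 = 1 L
Total solute = 231/100 + 1 = 331/100 L
Total volume = 7 + 20 = 27 L
Final concentration = 331/100/27 * 100 = 12.26%

12.26


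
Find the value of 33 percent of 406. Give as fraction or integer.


Compute 33% of 406
Convert percentage: 33% = 33/100
Multiply: 406 * 33/100
= 13398/100
= 6699/50

6699/50


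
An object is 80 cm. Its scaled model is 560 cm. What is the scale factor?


Original length = 80 cm
Scaled length = 560 cm
Scale factor = 560 / 80
= 7

7


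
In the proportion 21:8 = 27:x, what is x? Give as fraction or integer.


Setting up: 21/8 = 27/x
Cross multiply: 21 * x = 8 * 27
21x = 216
x = 216/21
x = 72/7

72/7


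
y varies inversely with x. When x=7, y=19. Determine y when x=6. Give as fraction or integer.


Inverse proportion: y = k/x
Find k: k = 7 * 19 = 133
Compute y at x=6: y = 133/6
y = 133/6

133/6


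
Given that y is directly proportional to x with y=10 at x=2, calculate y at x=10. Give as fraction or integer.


Direct proportion: y = kx
Find k: k = 10/2 = 5
Compute y at x=10: y = 5 * 10
y = 50

50


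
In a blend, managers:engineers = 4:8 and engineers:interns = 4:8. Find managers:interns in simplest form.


Given a:b = 4:8 and b:c = 4:8
Make b consistent. Multiply first ratio by 4: a:b = 16:32
Multiply second ratio by 8: b:c = 32:64
Now b = 32 in both, so a:b:c = 16:32:64
Therefore a:c = 16:64
Simplify by GCD: a:c = 1:4

1:4


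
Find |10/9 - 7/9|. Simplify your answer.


Simplify: 10/9 = 10/9 and 7/9 = 7/9
Find common denominator: LCD = 9
Convert: 10/9 and 7/9
Difference = |10 - 7|/9 = 3/9
Simplified = 1/3

1/3


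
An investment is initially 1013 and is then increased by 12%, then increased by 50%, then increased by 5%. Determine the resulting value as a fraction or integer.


Start: 1013
Step 1: increase by 12% => multiply by 112/100
  1013 * 112/100 = 28364/25
Step 2: increase by 50% => multiply by 150/100
  28364/25 * 150/100 = 42546/25
Step 3: increase by 5% => multiply by 105/100
  42546/25 * 105/100 = 446733/250
Final value = 446733/250

446733/250


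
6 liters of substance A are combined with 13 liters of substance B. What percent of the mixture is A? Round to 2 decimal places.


Volume of A = 6 L
Volume of B = 13 L
Total volume = 6 + 13 = 19 L
Percentage of A = (6/19) * 100
= 31.58%

31.58


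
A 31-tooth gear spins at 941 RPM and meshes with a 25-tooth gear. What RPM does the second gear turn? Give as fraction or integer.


Gear ratio: teeth_A * RPM_A = teeth_B * RPM_B
31 * 941 = 25 * RPM_B
29171 = 25 * RPM_B
RPM_B = 29171 / 25
RPM_B = 29171/25

29171/25


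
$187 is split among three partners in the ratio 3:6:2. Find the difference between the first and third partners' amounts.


Total parts = 3 + 6 + 2 = 11
Value per part = 187 / 11 = 17
Shares: 3*17=51, 6*17=102, 2*17=34
First share = 51, third share = 34
Difference = |51 - 34| = 17

17


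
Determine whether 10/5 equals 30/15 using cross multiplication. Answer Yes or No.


Cross multiply to check 10/5 = 30/15
Left cross product: 10 * 15 = 150
Right cross product: 5 * 30 = 150
150 = 150
Equal, so proportions match => Yes

Yes


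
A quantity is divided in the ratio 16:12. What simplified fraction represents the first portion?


Total parts = 16 + 12 = 28
First part fraction = 16/28
Simplify: 16/28 = 4/7

4/7


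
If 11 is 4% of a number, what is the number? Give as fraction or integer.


Given: 11 is 4% of the whole
Set up: 11 = 4/100 * whole
whole = 11 * 100 / 4
whole = 1100 / 4
whole = 275

275


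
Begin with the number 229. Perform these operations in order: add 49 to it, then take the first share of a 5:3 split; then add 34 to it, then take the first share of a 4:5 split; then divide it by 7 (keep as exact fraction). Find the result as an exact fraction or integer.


Start with 229.
Step 1: Add 49: 229+49=278; split 5:3 first = 278*5/8 = 695/4
Step 2: Add 34: 695/4+34=831/4; split 4:5 first = 831/4*4/9 = 277/3
Step 3: Divide by 7: 277/3 / 7 = 277/21
Final result = 277/21

277/21


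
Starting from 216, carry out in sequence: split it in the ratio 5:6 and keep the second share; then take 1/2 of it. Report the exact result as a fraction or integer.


Start with 216.
Step 1: Split 5:6, second share = 216 * 6/11 = 1296/11
Step 2: Take 1/2: 1296/11 * 1/2 = 648/11
Final result = 648/11

648/11


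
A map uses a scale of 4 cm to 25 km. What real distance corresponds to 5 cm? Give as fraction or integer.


Map scale: 4 cm = 25 km
Measured distance on map = 5 cm
Set up proportion: 5 * 25 / 4
= 125 / 4
= 125/4 km

125/4


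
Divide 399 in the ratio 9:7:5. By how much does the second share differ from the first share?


Total parts = 9 + 7 + 5 = 21
Value per part = 399 / 21 = 19
Shares: 9*19=171, 7*19=133, 5*19=95
Second share = 133, first share = 171
Difference = |133 - 171| = 38

38


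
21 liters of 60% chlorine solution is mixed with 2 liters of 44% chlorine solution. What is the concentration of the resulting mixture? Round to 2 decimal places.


Solute in mixture 1 = 60% of 21 L = 21*60/100 = 63/5 L
Solute in mixture 2 = 44% of 2 L = 2*44/100 = 22/25 L
Total solute = 63/5 + 22/25 = 337/25 L
Total volume = 21 + 2 = 23 L
Final concentration = 337/25/23 * 100 = 58.61%

58.61


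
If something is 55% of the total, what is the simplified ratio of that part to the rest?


Part = 55%, Remainder = 45%
Ratio = 55:45
GCD(55, 45) = 5
Simplify: 11:9 = 11:9

11:9


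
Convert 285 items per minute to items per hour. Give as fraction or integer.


Converting from per minute to per hour
Rate = 285 items per minute
Multiply by 60: 285 * 60
= 17100 items per hour

17100


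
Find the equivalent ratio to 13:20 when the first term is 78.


Original ratio: 13:20
First term target: 78
Scale factor = 78 / 13 = 6
Multiply second term: 20 * 6 = 120
Equivalent ratio = 78:120

78:120


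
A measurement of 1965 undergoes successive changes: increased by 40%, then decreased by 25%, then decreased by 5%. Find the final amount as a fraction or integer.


Start: 1965
Step 1: increase by 40% => multiply by 140/100
  1965 * 140/100 = 2751
Step 2: decrease by 25% => multiply by 75/100
  2751 * 75/100 = 8253/4
Step 3: decrease by 5% => multiply by 95/100
  8253/4 * 95/100 = 156807/80
Final value = 156807/80

156807/80


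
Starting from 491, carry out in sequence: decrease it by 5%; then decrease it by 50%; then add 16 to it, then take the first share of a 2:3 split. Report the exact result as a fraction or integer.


Start with 491.
Step 1: Decrease by 5%: 491 * 95/100 = 9329/20
Step 2: Decrease by 50%: 9329/20 * 50/100 = 9329/40
Step 3: Add 16: 9329/40+16=9969/40; split 2:3 first = 9969/40*2/5 = 9969/100
Final result = 9969/100

9969/100


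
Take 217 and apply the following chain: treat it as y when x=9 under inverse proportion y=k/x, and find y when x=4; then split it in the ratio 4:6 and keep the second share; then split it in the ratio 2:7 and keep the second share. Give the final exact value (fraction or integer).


Start with 217.
Step 1: Inverse prop: k = (217)*9; new y = k/4 = 217*9/4 = 1953/4
Step 2: Split 4:6, second share = 1953/4 * 6/10 = 5859/20
Step 3: Split 2:7, second share = 5859/20 * 7/9 = 4557/20
Final result = 4557/20

4557/20


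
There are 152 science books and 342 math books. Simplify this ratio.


Find GCD(152, 342)
GCD = 38
Divide both by 38: 152/38 = 4, 342/38 = 9
Simplified ratio = 4:9

4:9


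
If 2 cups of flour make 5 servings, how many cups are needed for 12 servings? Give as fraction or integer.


Original: 2 cups for 5 servings
Target servings = 12
Scaling factor = 12/5
New amount = 2 * 12/5
= 24/5
= 24/5 cups

24/5


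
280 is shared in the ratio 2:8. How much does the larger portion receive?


Total parts = 2 + 8 = 10
Value per part = 280 / 10 = 28
First share = 2 * 28 = 56
Second share = 8 * 28 = 224
Larger share = 224

224


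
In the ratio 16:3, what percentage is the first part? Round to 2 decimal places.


Total parts = 16 + 3 = 19
First part fraction = 16/19
Percentage = (16/19) * 100
= 0.842105 * 100
= 84.21%

84.21


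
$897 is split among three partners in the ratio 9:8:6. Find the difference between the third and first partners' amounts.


Total parts = 9 + 8 + 6 = 23
Value per part = 897 / 23 = 39
Shares: 9*39=351, 8*39=312, 6*39=234
Third share = 234, first share = 351
Difference = |234 - 351| = 117

117


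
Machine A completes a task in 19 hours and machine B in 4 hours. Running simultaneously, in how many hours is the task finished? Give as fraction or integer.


Rate of A = 1/19 job per hour
Rate of B = 1/4 job per hour
Combined rate = 1/19 + 1/4
Find common denominator: (4 + 19)/(19*4) = 23/76
Combined rate = 23/76 job per hour
Time together = 1 / (23/76) = 76/23 hours

76/23


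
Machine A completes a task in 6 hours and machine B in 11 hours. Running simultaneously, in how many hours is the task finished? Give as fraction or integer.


Rate of A = 1/6 job per hour
Rate of B = 1/11 job per hour
Combined rate = 1/6 + 1/11
Find common denominator: (11 + 6)/(6*11) = 17/66
Combined rate = 17/66 job per hour
Time together = 1 / (17/66) = 66/17 hours

66/17
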